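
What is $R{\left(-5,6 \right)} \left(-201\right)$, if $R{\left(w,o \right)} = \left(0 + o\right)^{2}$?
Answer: $-7236$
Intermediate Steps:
$R{\left(w,o \right)} = o^{2}$
$R{\left(-5,6 \right)} \left(-201\right) = 6^{2} \left(-201\right) = 36 \left(-201\right) = -7236$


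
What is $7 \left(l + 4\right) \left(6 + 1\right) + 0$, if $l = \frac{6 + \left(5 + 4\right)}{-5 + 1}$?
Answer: $\frac{49}{4} \approx 12.25$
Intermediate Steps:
$l = - \frac{15}{4}$ ($l = \frac{6 + 9}{-4} = 15 \left(- \frac{1}{4}\right) = - \frac{15}{4} \approx -3.75$)
$7 \left(l + 4\right) \left(6 + 1\right) + 0 = 7 \left(- \frac{15}{4} + 4\right) \left(6 + 1\right) + 0 = 7 \cdot \frac{1}{4} \cdot 7 + 0 = 7 \cdot \frac{7}{4} + 0 = \frac{49}{4} + 0 = \frac{49}{4}$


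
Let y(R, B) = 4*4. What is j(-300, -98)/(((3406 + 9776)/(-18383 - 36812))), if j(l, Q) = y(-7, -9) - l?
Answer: -8720810/6591 ≈ -1323.1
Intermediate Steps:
y(R, B) = 16
j(l, Q) = 16 - l
j(-300, -98)/(((3406 + 9776)/(-18383 - 36812))) = (16 - 1*(-300))/(((3406 + 9776)/(-18383 - 36812))) = (16 + 300)/((13182/(-55195))) = 316/((13182*(-1/55195))) = 316/(-13182/55195) = 316*(-55195/13182) = -8720810/6591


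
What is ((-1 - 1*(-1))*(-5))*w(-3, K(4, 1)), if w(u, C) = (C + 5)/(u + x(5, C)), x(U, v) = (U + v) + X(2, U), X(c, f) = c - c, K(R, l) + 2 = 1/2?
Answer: 0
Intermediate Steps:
K(R, l) = -3/2 (K(R, l) = -2 + 1/2 = -2 + ½ = -3/2)
X(c, f) = 0
x(U, v) = U + v (x(U, v) = (U + v) + 0 = U + v)
w(u, C) = (5 + C)/(5 + C + u) (w(u, C) = (C + 5)/(u + (5 + C)) = (5 + C)/(5 + C + u))
((-1 - 1*(-1))*(-5))*w(-3, K(4, 1)) = ((-1 - 1*(-1))*(-5))*((5 - 3/2)/(5 - 3/2 - 3)) = ((-1 + 1)*(-5))*((7/2)/(½)) = (0*(-5))*(2*(7/2)) = 0*7 = 0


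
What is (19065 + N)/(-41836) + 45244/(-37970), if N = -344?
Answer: -1301832177/794256460 ≈ -1.6391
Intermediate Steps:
(19065 + N)/(-41836) + 45244/(-37970) = (19065 - 344)/(-41836) + 45244/(-37970) = 18721*(-1/41836) + 45244*(-1/37970) = -18721/41836 - 22622/18985 = -1301832177/794256460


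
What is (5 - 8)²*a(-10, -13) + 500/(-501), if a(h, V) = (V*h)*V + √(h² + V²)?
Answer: -7620710/501 + 9*√269 ≈ -15063.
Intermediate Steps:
a(h, V) = √(V² + h²) + h*V² (a(h, V) = h*V² + √(V² + h²) = √(V² + h²) + h*V²)
(5 - 8)²*a(-10, -13) + 500/(-501) = (5 - 8)²*(√((-13)² + (-10)²) - 10*(-13)²) + 500/(-501) = (-3)²*(√(169 + 100) - 10*169) + 500*(-1/501) = 9*(√269 - 1690) - 500/501 = 9*(-1690 + √269) - 500/501 = (-15210 + 9*√269) - 500/501 = -7620710/501 + 9*√269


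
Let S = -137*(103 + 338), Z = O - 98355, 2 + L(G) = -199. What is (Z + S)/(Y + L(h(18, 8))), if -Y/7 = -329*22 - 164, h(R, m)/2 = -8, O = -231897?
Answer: -390669/51613 ≈ -7.5692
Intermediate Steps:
h(R, m) = -16 (h(R, m) = 2*(-8) = -16)
L(G) = -201 (L(G) = -2 - 199 = -201)
Z = -330252 (Z = -231897 - 98355 = -330252)
Y = 51814 (Y = -7*(-329*22 - 164) = -7*(-7238 - 164) = -7*(-7402) = 51814)
S = -60417 (S = -137*441 = -60417)
(Z + S)/(Y + L(h(18, 8))) = (-330252 - 60417)/(51814 - 201) = -390669/51613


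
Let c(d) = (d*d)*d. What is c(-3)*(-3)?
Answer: 81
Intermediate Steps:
c(d) = d**3 (c(d) = d**2*d = d**3)
c(-3)*(-3) = (-3)**3*(-3) = -27*(-3) = 81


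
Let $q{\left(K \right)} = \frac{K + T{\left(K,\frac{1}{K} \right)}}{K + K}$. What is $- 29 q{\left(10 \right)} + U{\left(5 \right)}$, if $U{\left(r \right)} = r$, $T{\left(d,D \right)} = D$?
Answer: $- \frac{1929}{200} \approx -9.645$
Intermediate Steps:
$q{\left(K \right)} = \frac{K + \frac{1}{K}}{2 K}$ ($q{\left(K \right)} = \frac{K + \frac{1}{K}}{K + K} = \frac{K + \frac{1}{K}}{2 K}$)
$- 29 q{\left(10 \right)} + U{\left(5 \right)} = - 29 \frac{1 + 10^{2}}{2 \cdot 100} + 5 = - 29 \cdot \frac{1}{2} \cdot \frac{1}{100} \left(1 + 100\right) + 5 = - 29 \cdot \frac{1}{2} \cdot \frac{1}{100} \cdot 101 + 5 = \left(-29\right) \frac{101}{200} + 5 = - \frac{2929}{200} + 5 = - \frac{1929}{200}$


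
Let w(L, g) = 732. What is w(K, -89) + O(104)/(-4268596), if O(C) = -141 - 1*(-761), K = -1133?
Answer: 781152913/1067149 ≈ 732.00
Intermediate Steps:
O(C) = 620 (O(C) = -141 + 761 = 620)
w(K, -89) + O(104)/(-4268596) = 732 + 620/(-4268596) = 732 + 620*(-1/4268596) = 732 - 155/1067149 = 781152913/1067149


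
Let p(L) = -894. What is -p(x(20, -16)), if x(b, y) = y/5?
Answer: 894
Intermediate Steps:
x(b, y) = y/5 (x(b, y) = y*(⅕) = y/5)
-p(x(20, -16)) = -1*(-894) = 894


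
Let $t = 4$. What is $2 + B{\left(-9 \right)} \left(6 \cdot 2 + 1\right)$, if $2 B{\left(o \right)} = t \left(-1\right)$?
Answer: $-24$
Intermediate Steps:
$B{\left(o \right)} = -2$ ($B{\left(o \right)} = \frac{4 \left(-1\right)}{2} = \frac{1}{2} \left(-4\right) = -2$)
$2 + B{\left(-9 \right)} \left(6 \cdot 2 + 1\right) = 2 - 2 \left(6 \cdot 2 + 1\right) = 2 - 2 \left(12 + 1\right) = 2 - 26 = -24$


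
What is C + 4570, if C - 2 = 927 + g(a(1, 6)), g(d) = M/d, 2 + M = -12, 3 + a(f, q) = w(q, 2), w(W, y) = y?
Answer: 5513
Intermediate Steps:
a(f, q) = -1 (a(f, q) = -3 + 2 = -1)
M = -14 (M = -2 - 12 = -14)
g(d) = -14/d
C = 943 (C = 2 + (927 - 14/(-1)) = 2 + (927 - 14*(-1)) = 2 + (927 + 14) = 2 + 941 = 943)
C + 4570 = 943 + 4570 = 5513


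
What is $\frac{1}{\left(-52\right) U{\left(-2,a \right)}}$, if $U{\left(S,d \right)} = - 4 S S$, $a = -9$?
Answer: $\frac{1}{832} \approx 0.0012019$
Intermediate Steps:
$U{\left(S,d \right)} = - 4 S^{2}$
$\frac{1}{\left(-52\right) U{\left(-2,a \right)}} = \frac{1}{\left(-52\right) \left(- 4 \left(-2\right)^{2}\right)} = \frac{1}{\left(-52\right) \left(\left(-4\right) 4\right)} = \frac{1}{\left(-52\right) \left(-16\right)} = \frac{1}{832}$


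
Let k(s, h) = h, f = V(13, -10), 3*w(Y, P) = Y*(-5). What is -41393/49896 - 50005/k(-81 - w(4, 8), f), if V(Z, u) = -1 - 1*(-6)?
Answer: -45368299/4536 ≈ -10002.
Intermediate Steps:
w(Y, P) = -5*Y/3 (w(Y, P) = (Y*(-5))/3 = (-5*Y)/3 = -5*Y/3)
V(Z, u) = 5 (V(Z, u) = -1 + 6 = 5)
f = 5
-41393/49896 - 50005/k(-81 - w(4, 8), f) = -41393/49896 - 50005/5 = -41393*1/49896 - 50005*⅕ = -3763/4536 - 10001 = -45368299/4536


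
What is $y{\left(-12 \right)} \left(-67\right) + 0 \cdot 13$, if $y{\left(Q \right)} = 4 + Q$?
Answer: $536$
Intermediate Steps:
$y{\left(-12 \right)} \left(-67\right) + 0 \cdot 13 = \left(4 - 12\right) \left(-67\right) + 0 \cdot 13 = \left(-8\right) \left(-67\right) + 0 = 536 + 0 = 536$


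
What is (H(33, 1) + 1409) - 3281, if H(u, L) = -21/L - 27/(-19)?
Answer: -35940/19 ≈ -1891.6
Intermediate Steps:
H(u, L) = 27/19 - 21/L (H(u, L) = -21/L - 27*(-1/19) = -21/L + 27/19 = 27/19 - 21/L)
(H(33, 1) + 1409) - 3281 = ((27/19 - 21/1) + 1409) - 3281 = ((27/19 - 21*1) + 1409) - 3281 = ((27/19 - 21) + 1409) - 3281 = (-372/19 + 1409) - 3281 = 26399/19 - 3281 = -35940/19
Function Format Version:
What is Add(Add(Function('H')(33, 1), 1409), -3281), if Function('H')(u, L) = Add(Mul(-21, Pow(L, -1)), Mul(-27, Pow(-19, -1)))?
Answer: Rational(-35940, 19) ≈ -1891.6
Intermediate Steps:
Function('H')(u, L) = Add(Rational(27, 19), Mul(-21, Pow(L, -1))) (Function('H')(u, L) = Add(Mul(-21, Pow(L, -1)), Mul(-27, Rational(-1, 19))) = Add(Mul(-21, Pow(L, -1)), Rational(27, 19)) = Add(Rational(27, 19), Mul(-21, Pow(L, -1))))
Add(Add(Function('H')(33, 1), 1409), -3281) = Add(Add(Add(Rational(27, 19), Mul(-21, Pow(1, -1))), 1409), -3281) = Add(Add(Add(Rational(27, 19), Mul(-21, 1)), 1409), -3281) = Add(Add(Add(Rational(27, 19), -21), 1409), -3281) = Add(Add(Rational(-372, 19), 1409), -3281) = Add(Rational(26399, 19), -3281) = Rational(-35940, 19)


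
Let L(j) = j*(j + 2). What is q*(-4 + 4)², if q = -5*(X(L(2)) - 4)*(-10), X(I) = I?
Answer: 0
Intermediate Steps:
L(j) = j*(2 + j)
q = 200 (q = -5*(2*(2 + 2) - 4)*(-10) = -5*(2*4 - 4)*(-10) = -5*(8 - 4)*(-10) = -5*4*(-10) = -20*(-10) = 200)
q*(-4 + 4)² = 200*(-4 + 4)² = 200*0² = 200*0 = 0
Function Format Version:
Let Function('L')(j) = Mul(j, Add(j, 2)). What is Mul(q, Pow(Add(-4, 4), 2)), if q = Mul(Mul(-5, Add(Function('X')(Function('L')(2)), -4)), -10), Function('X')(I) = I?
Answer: 0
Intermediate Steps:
Function('L')(j) = Mul(j, Add(2, j))
q = 200 (q = Mul(Mul(-5, Add(Mul(2, Add(2, 2)), -4)), -10) = Mul(Mul(-5, Add(Mul(2, 4), -4)), -10) = Mul(Mul(-5, Add(8, -4)), -10) = Mul(Mul(-5, 4), -10) = Mul(-20, -10) = 200)
Mul(q, Pow(Add(-4, 4), 2)) = Mul(200, Pow(Add(-4, 4), 2)) = Mul(200, Pow(0, 2)) = Mul(200, 0) = 0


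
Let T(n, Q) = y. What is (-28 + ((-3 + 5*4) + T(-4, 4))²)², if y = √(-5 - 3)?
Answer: 54761 + 34408*I*√2 ≈ 54761.0 + 48660.0*I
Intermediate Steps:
y = 2*I*√2 (y = √(-8) = 2*I*√2 ≈ 2.8284*I)
T(n, Q) = 2*I*√2
(-28 + ((-3 + 5*4) + T(-4, 4))²)² = (-28 + ((-3 + 5*4) + 2*I*√2)²)² = (-28 + ((-3 + 20) + 2*I*√2)²)² = (-28 + (17 + 2*I*√2)²)²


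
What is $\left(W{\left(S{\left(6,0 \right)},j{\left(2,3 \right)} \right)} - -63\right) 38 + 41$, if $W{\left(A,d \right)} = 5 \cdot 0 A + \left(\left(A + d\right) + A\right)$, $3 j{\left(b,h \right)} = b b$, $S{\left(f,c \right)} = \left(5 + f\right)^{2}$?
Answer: $\frac{35045}{3} \approx 11682.0$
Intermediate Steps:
$j{\left(b,h \right)} = \frac{b^{2}}{3}$ ($j{\left(b,h \right)} = \frac{b b}{3} = \frac{b^{2}}{3}$)
$W{\left(A,d \right)} = d + 2 A$ ($W{\left(A,d \right)} = 0 A + \left(d + 2 A\right) = 0 + \left(d + 2 A\right) = d + 2 A$)
$\left(W{\left(S{\left(6,0 \right)},j{\left(2,3 \right)} \right)} - -63\right) 38 + 41 = \left(\left(\frac{2^{2}}{3} + 2 \left(5 + 6\right)^{2}\right) - -63\right) 38 + 41 = \left(\left(\frac{1}{3} \cdot 4 + 2 \cdot 11^{2}\right) + 63\right) 38 + 41 = \left(\left(\frac{4}{3} + 2 \cdot 121\right) + 63\right) 38 + 41 = \left(\left(\frac{4}{3} + 242\right) + 63\right) 38 + 41 = \left(\frac{730}{3} + 63\right) 38 + 41 = \frac{919}{3} \cdot 38 + 41 = \frac{34922}{3} + 41 = \frac{35045}{3}$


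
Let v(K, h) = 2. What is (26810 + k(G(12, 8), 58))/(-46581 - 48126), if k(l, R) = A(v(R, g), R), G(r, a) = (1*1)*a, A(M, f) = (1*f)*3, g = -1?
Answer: -26984/94707 ≈ -0.28492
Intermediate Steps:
A(M, f) = 3*f (A(M, f) = f*3 = 3*f)
G(r, a) = a (G(r, a) = 1*a = a)
k(l, R) = 3*R
(26810 + k(G(12, 8), 58))/(-46581 - 48126) = (26810 + 3*58)/(-46581 - 48126) = (26810 + 174)/(-94707) = 26984*(-1/94707) = -26984/94707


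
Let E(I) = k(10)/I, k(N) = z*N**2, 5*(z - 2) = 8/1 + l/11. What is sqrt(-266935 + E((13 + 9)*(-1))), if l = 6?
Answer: 5*I*sqrt(1292047)/11 ≈ 516.67*I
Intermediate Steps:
z = 204/55 (z = 2 + (8/1 + 6/11)/5 = 2 + (8*1 + 6*(1/11))/5 = 2 + (8 + 6/11)/5 = 2 + (1/5)*(94/11) = 2 + 94/55 = 204/55 ≈ 3.7091)
k(N) = 204*N**2/55
E(I) = 4080/(11*I) (E(I) = ((204/55)*10**2)/I = ((204/55)*100)/I = 4080/(11*I))
sqrt(-266935 + E((13 + 9)*(-1))) = sqrt(-266935 + 4080/(11*(((13 + 9)*(-1))))) = sqrt(-266935 + 4080/(11*((22*(-1))))) = sqrt(-266935 + (4080/11)/(-22)) = sqrt(-266935 + (4080/11)*(-1/22)) = sqrt(-266935 - 2040/121) = sqrt(-32301175/121) = 5*I*sqrt(1292047)/11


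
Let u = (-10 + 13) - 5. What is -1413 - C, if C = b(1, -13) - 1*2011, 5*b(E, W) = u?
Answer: 2992/5 ≈ 598.40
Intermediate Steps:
u = -2 (u = 3 - 5 = -2)
b(E, W) = -⅖ (b(E, W) = (⅕)*(-2) = -⅖)
C = -10057/5 (C = -⅖ - 1*2011 = -⅖ - 2011 = -10057/5 ≈ -2011.4)
-1413 - C = -1413 - 1*(-10057/5) = -1413 + 10057/5 = 2992/5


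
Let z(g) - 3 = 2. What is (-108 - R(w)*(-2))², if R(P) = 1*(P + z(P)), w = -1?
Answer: 10000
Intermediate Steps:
z(g) = 5 (z(g) = 3 + 2 = 5)
R(P) = 5 + P (R(P) = 1*(P + 5) = 1*(5 + P) = 5 + P)
(-108 - R(w)*(-2))² = (-108 - (5 - 1)*(-2))² = (-108 - 1*4*(-2))² = (-108 - 4*(-2))² = (-108 + 8)² = (-100)² = 10000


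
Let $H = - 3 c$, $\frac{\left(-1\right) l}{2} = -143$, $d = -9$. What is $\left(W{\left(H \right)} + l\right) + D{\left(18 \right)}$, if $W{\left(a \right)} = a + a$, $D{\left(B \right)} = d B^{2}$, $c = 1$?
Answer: $-2636$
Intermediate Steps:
$l = 286$ ($l = \left(-2\right) \left(-143\right) = 286$)
$H = -3$ ($H = \left(-3\right) 1 = -3$)
$D{\left(B \right)} = - 9 B^{2}$
$W{\left(a \right)} = 2 a$
$\left(W{\left(H \right)} + l\right) + D{\left(18 \right)} = \left(2 \left(-3\right) + 286\right) - 9 \cdot 18^{2} = \left(-6 + 286\right) - 2916 = 280 - 2916 = -2636$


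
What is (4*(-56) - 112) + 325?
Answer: -11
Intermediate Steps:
(4*(-56) - 112) + 325 = (-224 - 112) + 325 = -336 + 325 = -11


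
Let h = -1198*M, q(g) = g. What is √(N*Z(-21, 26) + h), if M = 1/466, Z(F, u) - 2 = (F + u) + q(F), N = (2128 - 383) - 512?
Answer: 11*I*√7746085/233 ≈ 131.39*I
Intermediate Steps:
N = 1233 (N = 1745 - 512 = 1233)
Z(F, u) = 2 + u + 2*F (Z(F, u) = 2 + ((F + u) + F) = 2 + (u + 2*F) = 2 + u + 2*F)
M = 1/466 ≈ 0.0021459
h = -599/233 (h = -1198*1/466 = -599/233 ≈ -2.5708)
√(N*Z(-21, 26) + h) = √(1233*(2 + 26 + 2*(-21)) - 599/233) = √(1233*(2 + 26 - 42) - 599/233) = √(1233*(-14) - 599/233) = √(-17262 - 599/233) = √(-4022645/233) = 11*I*√7746085/233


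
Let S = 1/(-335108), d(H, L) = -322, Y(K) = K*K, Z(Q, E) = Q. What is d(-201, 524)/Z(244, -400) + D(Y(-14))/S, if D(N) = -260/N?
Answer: 2657398551/5978 ≈ 4.4453e+5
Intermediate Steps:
Y(K) = K²
S = -1/335108 ≈ -2.9841e-6
d(-201, 524)/Z(244, -400) + D(Y(-14))/S = -322/244 + (-260/((-14)²))/(-1/335108) = -322*1/244 - 260/196*(-335108) = -161/122 - 260*1/196*(-335108) = -161/122 - 65/49*(-335108) = -161/122 + 21782020/49 = 2657398551/5978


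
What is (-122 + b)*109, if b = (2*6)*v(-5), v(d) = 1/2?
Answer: -12644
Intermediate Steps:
v(d) = ½
b = 6 (b = (2*6)*(½) = 12*(½) = 6)
(-122 + b)*109 = (-122 + 6)*109 = -116*109 = -12644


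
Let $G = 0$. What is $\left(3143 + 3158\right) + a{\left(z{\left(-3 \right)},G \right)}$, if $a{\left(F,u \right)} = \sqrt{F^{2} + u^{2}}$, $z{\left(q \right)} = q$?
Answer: $6304$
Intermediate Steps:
$\left(3143 + 3158\right) + a{\left(z{\left(-3 \right)},G \right)} = \left(3143 + 3158\right) + \sqrt{\left(-3\right)^{2} + 0^{2}} = 6301 + \sqrt{9 + 0} = 6301 + \sqrt{9} = 6301 + 3 = 6304$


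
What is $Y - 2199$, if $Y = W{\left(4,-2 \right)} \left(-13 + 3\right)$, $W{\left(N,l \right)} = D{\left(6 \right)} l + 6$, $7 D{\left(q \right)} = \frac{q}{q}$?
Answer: $- \frac{15793}{7} \approx -2256.1$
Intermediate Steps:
$D{\left(q \right)} = \frac{1}{7}$ ($D{\left(q \right)} = \frac{q \frac{1}{q}}{7} = \frac{1}{7} \cdot 1 = \frac{1}{7}$)
$W{\left(N,l \right)} = 6 + \frac{l}{7}$ ($W{\left(N,l \right)} = \frac{l}{7} + 6 = 6 + \frac{l}{7}$)
$Y = - \frac{400}{7}$ ($Y = \left(6 + \frac{1}{7} \left(-2\right)\right) \left(-13 + 3\right) = \left(6 - \frac{2}{7}\right) \left(-10\right) = \frac{40}{7} \left(-10\right) = - \frac{400}{7} \approx -57.143$)
$Y - 2199 = - \frac{400}{7} - 2199 = - \frac{15793}{7}$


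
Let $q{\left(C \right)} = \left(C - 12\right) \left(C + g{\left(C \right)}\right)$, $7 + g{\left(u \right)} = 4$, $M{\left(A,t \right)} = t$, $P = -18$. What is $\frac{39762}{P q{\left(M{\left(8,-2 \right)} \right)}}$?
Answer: $- \frac{2209}{70} \approx -31.557$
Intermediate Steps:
$g{\left(u \right)} = -3$ ($g{\left(u \right)} = -7 + 4 = -3$)
$q{\left(C \right)} = \left(-12 + C\right) \left(-3 + C\right)$ ($q{\left(C \right)} = \left(C - 12\right) \left(C - 3\right) = \left(-12 + C\right) \left(-3 + C\right)$)
$\frac{39762}{P q{\left(M{\left(8,-2 \right)} \right)}} = \frac{39762}{\left(-18\right) \left(36 + \left(-2\right)^{2} - -30\right)} = \frac{39762}{\left(-18\right) \left(36 + 4 + 30\right)} = \frac{39762}{\left(-18\right) 70} = \frac{39762}{-1260} = 39762 \left(- \frac{1}{1260}\right) = - \frac{2209}{70}$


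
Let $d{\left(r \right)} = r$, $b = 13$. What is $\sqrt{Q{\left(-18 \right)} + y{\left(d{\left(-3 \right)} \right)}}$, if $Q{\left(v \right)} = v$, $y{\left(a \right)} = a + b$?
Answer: $2 i \sqrt{2} \approx 2.8284 i$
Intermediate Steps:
$y{\left(a \right)} = 13 + a$ ($y{\left(a \right)} = a + 13 = 13 + a$)
$\sqrt{Q{\left(-18 \right)} + y{\left(d{\left(-3 \right)} \right)}} = \sqrt{-18 + \left(13 - 3\right)} = \sqrt{-18 + 10} = \sqrt{-8} = 2 i \sqrt{2}$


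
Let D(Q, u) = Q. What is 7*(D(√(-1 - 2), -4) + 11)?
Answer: 77 + 7*I*√3 ≈ 77.0 + 12.124*I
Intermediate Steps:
7*(D(√(-1 - 2), -4) + 11) = 7*(√(-1 - 2) + 11) = 7*(√(-3) + 11) = 7*(I*√3 + 11) = 7*(11 + I*√3) = 77 + 7*I*√3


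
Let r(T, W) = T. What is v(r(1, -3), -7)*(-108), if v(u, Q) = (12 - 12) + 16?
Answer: -1728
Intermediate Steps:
v(u, Q) = 16 (v(u, Q) = 0 + 16 = 16)
v(r(1, -3), -7)*(-108) = 16*(-108) = -1728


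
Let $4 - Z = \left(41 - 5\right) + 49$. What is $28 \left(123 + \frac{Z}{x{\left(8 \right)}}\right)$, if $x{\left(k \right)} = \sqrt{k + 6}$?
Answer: $3444 - 162 \sqrt{14} \approx 2837.9$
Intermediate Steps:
$x{\left(k \right)} = \sqrt{6 + k}$
$Z = -81$ ($Z = 4 - \left(\left(41 - 5\right) + 49\right) = 4 - \left(36 + 49\right) = 4 - 85 = -81$)
$28 \left(123 + \frac{Z}{x{\left(8 \right)}}\right) = 28 \left(123 - \frac{81}{\sqrt{6 + 8}}\right) = 28 \left(123 - \frac{81}{\sqrt{14}}\right) = 28 \left(123 - 81 \frac{\sqrt{14}}{14}\right) = 28 \left(123 - \frac{81 \sqrt{14}}{14}\right) = 3444 - 162 \sqrt{14}$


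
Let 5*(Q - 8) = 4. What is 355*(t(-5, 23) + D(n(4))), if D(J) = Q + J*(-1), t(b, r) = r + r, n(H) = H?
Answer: 18034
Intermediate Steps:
Q = 44/5 (Q = 8 + (1/5)*4 = 8 + 4/5 = 44/5 ≈ 8.8000)
t(b, r) = 2*r
D(J) = 44/5 - J (D(J) = 44/5 + J*(-1) = 44/5 - J)
355*(t(-5, 23) + D(n(4))) = 355*(2*23 + (44/5 - 1*4)) = 355*(46 + (44/5 - 4)) = 355*(46 + 24/5) = 355*(254/5) = 18034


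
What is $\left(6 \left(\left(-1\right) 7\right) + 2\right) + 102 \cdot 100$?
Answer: $10160$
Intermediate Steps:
$\left(6 \left(\left(-1\right) 7\right) + 2\right) + 102 \cdot 100 = \left(6 \left(-7\right) + 2\right) + 10200 = \left(-42 + 2\right) + 10200 = -40 + 10200 = 10160$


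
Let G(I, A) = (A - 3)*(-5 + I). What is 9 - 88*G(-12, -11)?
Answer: -20935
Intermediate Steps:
G(I, A) = (-5 + I)*(-3 + A) (G(I, A) = (-3 + A)*(-5 + I) = (-5 + I)*(-3 + A))
9 - 88*G(-12, -11) = 9 - 88*(15 - 5*(-11) - 3*(-12) - 11*(-12)) = 9 - 88*(15 + 55 + 36 + 132) = 9 - 88*238 = 9 - 20944 = -20935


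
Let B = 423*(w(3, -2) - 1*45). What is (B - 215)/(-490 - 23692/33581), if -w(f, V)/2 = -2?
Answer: 294807599/8239191 ≈ 35.781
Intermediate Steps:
w(f, V) = 4 (w(f, V) = -2*(-2) = 4)
B = -17343 (B = 423*(4 - 1*45) = 423*(4 - 45) = 423*(-41) = -17343)
(B - 215)/(-490 - 23692/33581) = (-17343 - 215)/(-490 - 23692/33581) = -17558/(-490 - 23692*1/33581) = -17558/(-490 - 23692/33581) = -17558/(-16478382/33581) = -17558*(-33581/16478382) = 294807599/8239191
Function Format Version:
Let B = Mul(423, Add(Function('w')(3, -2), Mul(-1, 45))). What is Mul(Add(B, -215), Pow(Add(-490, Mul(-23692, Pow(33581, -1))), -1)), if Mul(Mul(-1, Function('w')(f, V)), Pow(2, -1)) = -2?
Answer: Rational(294807599, 8239191) ≈ 35.781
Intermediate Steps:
Function('w')(f, V) = 4 (Function('w')(f, V) = Mul(-2, -2) = 4)
B = -17343 (B = Mul(423, Add(4, Mul(-1, 45))) = Mul(423, Add(4, -45)) = Mul(423, -41) = -17343)
Mul(Add(B, -215), Pow(Add(-490, Mul(-23692, Pow(33581, -1))), -1)) = Mul(Add(-17343, -215), Pow(Add(-490, Mul(-23692, Pow(33581, -1))), -1)) = Mul(-17558, Pow(Add(-490, Mul(-23692, Rational(1, 33581))), -1)) = Mul(-17558, Pow(Add(-490, Rational(-23692, 33581)), -1)) = Mul(-17558, Pow(Rational(-16478382, 33581), -1)) = Mul(-17558, Rational(-33581, 16478382)) = Rational(294807599, 8239191)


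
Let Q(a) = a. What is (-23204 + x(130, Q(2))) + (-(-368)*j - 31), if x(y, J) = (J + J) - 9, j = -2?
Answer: -23976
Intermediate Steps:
x(y, J) = -9 + 2*J (x(y, J) = 2*J - 9 = -9 + 2*J)
(-23204 + x(130, Q(2))) + (-(-368)*j - 31) = (-23204 + (-9 + 2*2)) + (-(-368)*(-2) - 31) = (-23204 + (-9 + 4)) + (-92*8 - 31) = (-23204 - 5) + (-736 - 31) = -23209 - 767 = -23976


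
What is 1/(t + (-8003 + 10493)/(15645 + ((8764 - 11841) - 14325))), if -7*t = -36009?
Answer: 1757/9035769 ≈ 0.00019445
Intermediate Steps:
t = 36009/7 (t = -⅐*(-36009) = 36009/7 ≈ 5144.1)
1/(t + (-8003 + 10493)/(15645 + ((8764 - 11841) - 14325))) = 1/(36009/7 + (-8003 + 10493)/(15645 + ((8764 - 11841) - 14325))) = 1/(36009/7 + 2490/(15645 + (-3077 - 14325))) = 1/(36009/7 + 2490/(15645 - 17402)) = 1/(36009/7 + 2490/(-1757)) = 1/(36009/7 + 2490*(-1/1757)) = 1/(36009/7 - 2490/1757) = 1/(9035769/1757) = 1757/9035769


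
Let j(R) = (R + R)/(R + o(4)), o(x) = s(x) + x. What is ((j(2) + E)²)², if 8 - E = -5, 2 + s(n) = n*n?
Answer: 18974736/625 ≈ 30360.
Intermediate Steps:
s(n) = -2 + n² (s(n) = -2 + n*n = -2 + n²)
E = 13 (E = 8 - 1*(-5) = 8 + 5 = 13)
o(x) = -2 + x + x² (o(x) = (-2 + x²) + x = -2 + x + x²)
j(R) = 2*R/(18 + R) (j(R) = (R + R)/(R + (-2 + 4 + 4²)) = (2*R)/(R + (-2 + 4 + 16)) = (2*R)/(R + 18) = (2*R)/(18 + R) = 2*R/(18 + R))
((j(2) + E)²)² = ((2*2/(18 + 2) + 13)²)² = ((2*2/20 + 13)²)² = ((2*2*(1/20) + 13)²)² = ((⅕ + 13)²)² = ((66/5)²)² = (4356/25)² = 18974736/625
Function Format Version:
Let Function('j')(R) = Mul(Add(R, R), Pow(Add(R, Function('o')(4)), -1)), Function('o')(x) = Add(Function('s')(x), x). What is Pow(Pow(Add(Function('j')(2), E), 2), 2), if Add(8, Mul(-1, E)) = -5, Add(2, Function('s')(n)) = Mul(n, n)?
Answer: Rational(18974736, 625) ≈ 30360.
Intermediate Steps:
Function('s')(n) = Add(-2, Pow(n, 2)) (Function('s')(n) = Add(-2, Mul(n, n)) = Add(-2, Pow(n, 2)))
E = 13 (E = Add(8, Mul(-1, -5)) = Add(8, 5) = 13)
Function('o')(x) = Add(-2, x, Pow(x, 2)) (Function('o')(x) = Add(Add(-2, Pow(x, 2)), x) = Add(-2, x, Pow(x, 2)))
Function('j')(R) = Mul(2, R, Pow(Add(18, R), -1)) (Function('j')(R) = Mul(Add(R, R), Pow(Add(R, Add(-2, 4, Pow(4, 2))), -1)) = Mul(Mul(2, R), Pow(Add(R, Add(-2, 4, 16)), -1)) = Mul(Mul(2, R), Pow(Add(R, 18), -1)) = Mul(Mul(2, R), Pow(Add(18, R), -1)) = Mul(2, R, Pow(Add(18, R), -1)))
Pow(Pow(Add(Function('j')(2), E), 2), 2) = Pow(Pow(Add(Mul(2, 2, Pow(Add(18, 2), -1)), 13), 2), 2) = Pow(Pow(Add(Mul(2, 2, Pow(20, -1)), 13), 2), 2) = Pow(Pow(Add(Mul(2, 2, Rational(1, 20)), 13), 2), 2) = Pow(Pow(Add(Rational(1, 5), 13), 2), 2) = Pow(Pow(Rational(66, 5), 2), 2) = Pow(Rational(4356, 25), 2) = Rational(18974736, 625)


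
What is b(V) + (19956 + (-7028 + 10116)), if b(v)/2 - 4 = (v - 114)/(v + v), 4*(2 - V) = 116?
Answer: 207515/9 ≈ 23057.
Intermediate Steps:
V = -27 (V = 2 - ¼*116 = 2 - 29 = -27)
b(v) = 8 + (-114 + v)/v (b(v) = 8 + 2*((v - 114)/(v + v)) = 8 + 2*((-114 + v)/((2*v))) = 8 + 2*((-114 + v)*(1/(2*v))) = 8 + 2*((-114 + v)/(2*v)) = 8 + (-114 + v)/v)
b(V) + (19956 + (-7028 + 10116)) = (9 - 114/(-27)) + (19956 + (-7028 + 10116)) = (9 - 114*(-1/27)) + (19956 + 3088) = (9 + 38/9) + 23044 = 119/9 + 23044 = 207515/9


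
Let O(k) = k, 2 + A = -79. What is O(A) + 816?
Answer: 735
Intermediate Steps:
A = -81 (A = -2 - 79 = -81)
O(A) + 816 = -81 + 816 = 735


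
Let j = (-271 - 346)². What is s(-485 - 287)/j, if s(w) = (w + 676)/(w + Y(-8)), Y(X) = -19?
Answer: 96/301124999 ≈ 3.1880e-7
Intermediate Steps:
j = 380689 (j = (-617)² = 380689)
s(w) = (676 + w)/(-19 + w) (s(w) = (w + 676)/(w - 19) = (676 + w)/(-19 + w))
s(-485 - 287)/j = ((676 + (-485 - 287))/(-19 + (-485 - 287)))/380689 = ((676 - 772)/(-19 - 772))*(1/380689) = (-96/(-791))*(1/380689) = -1/791*(-96)*(1/380689) = (96/791)*(1/380689) = 96/301124999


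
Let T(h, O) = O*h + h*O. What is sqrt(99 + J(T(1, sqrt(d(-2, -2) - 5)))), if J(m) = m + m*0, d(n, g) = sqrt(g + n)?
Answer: sqrt(99 + 2*sqrt(-5 + 2*I)) ≈ 9.9965 + 0.228*I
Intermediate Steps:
T(h, O) = 2*O*h (T(h, O) = O*h + O*h = 2*O*h)
J(m) = m (J(m) = m + 0 = m)
sqrt(99 + J(T(1, sqrt(d(-2, -2) - 5)))) = sqrt(99 + 2*sqrt(sqrt(-2 - 2) - 5)*1) = sqrt(99 + 2*sqrt(sqrt(-4) - 5)*1) = sqrt(99 + 2*sqrt(2*I - 5)*1) = sqrt(99 + 2*sqrt(-5 + 2*I)*1) = sqrt(99 + 2*sqrt(-5 + 2*I))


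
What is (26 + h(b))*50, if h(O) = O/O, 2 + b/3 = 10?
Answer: 1350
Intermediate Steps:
b = 24 (b = -6 + 3*10 = -6 + 30 = 24)
h(O) = 1
(26 + h(b))*50 = (26 + 1)*50 = 27*50 = 1350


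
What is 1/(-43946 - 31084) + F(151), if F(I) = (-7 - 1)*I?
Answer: -90636241/75030 ≈ -1208.0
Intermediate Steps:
F(I) = -8*I
1/(-43946 - 31084) + F(151) = 1/(-43946 - 31084) - 8*151 = 1/(-75030) - 1208 = -1/75030 - 1208 = -90636241/75030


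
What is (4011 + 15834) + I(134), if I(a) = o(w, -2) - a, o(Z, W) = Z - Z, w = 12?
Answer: 19711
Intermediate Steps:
o(Z, W) = 0
I(a) = -a (I(a) = 0 - a = -a)
(4011 + 15834) + I(134) = (4011 + 15834) - 1*134 = 19845 - 134 = 19711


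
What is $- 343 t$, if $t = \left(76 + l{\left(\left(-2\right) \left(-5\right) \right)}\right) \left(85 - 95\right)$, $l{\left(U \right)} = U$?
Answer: $294980$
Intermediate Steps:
$t = -860$ ($t = \left(76 - -10\right) \left(85 - 95\right) = \left(76 + 10\right) \left(-10\right) = 86 \left(-10\right) = -860$)
$- 343 t = \left(-343\right) \left(-860\right) = 294980$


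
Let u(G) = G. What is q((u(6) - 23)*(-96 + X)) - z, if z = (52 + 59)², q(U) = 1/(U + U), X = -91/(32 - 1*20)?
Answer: -260355045/21131 ≈ -12321.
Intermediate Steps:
X = -91/12 (X = -91/(32 - 20) = -91/12 ≈ -7.5833)
q(U) = 1/(2*U)
z = 12321 (z = 111² = 12321)
q((u(6) - 23)*(-96 + X)) - z = 1/(2*(((6 - 23)*(-96 - 91/12)))) - 1*12321 = 1/(2*((-17*(-1243/12)))) - 12321 = 1/(2*(21131/12)) - 12321 = (½)*(12/21131) - 12321 = 6/21131 - 12321 = -260355045/21131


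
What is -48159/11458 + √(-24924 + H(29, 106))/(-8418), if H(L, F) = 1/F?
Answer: -48159/11458 - I*√280045958/892308 ≈ -4.2031 - 0.018754*I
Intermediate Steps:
-48159/11458 + √(-24924 + H(29, 106))/(-8418) = -48159/11458 + √(-24924 + 1/106)/(-8418) = -48159*1/11458 + √(-24924 + 1/106)*(-1/8418) = -48159/11458 + √(-2641943/106)*(-1/8418) = -48159/11458 + (I*√280045958/106)*(-1/8418) = -48159/11458 - I*√280045958/892308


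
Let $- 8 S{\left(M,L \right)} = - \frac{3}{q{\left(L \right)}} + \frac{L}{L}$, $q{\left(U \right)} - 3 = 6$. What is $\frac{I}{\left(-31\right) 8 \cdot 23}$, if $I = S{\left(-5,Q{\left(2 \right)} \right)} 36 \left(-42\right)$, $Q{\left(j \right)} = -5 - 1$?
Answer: $- \frac{63}{2852} \approx -0.02209$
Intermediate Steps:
$q{\left(U \right)} = 9$ ($q{\left(U \right)} = 3 + 6 = 9$)
$Q{\left(j \right)} = -6$ ($Q{\left(j \right)} = -5 - 1 = -6$)
$S{\left(M,L \right)} = - \frac{1}{12}$ ($S{\left(M,L \right)} = - \frac{- \frac{3}{9} + \frac{L}{L}}{8} = - \frac{\left(-3\right) \frac{1}{9} + 1}{8} = - \frac{- \frac{1}{3} + 1}{8} = \left(- \frac{1}{8}\right) \frac{2}{3} = - \frac{1}{12}$)
$I = 126$ ($I = \left(- \frac{1}{12}\right) 36 \left(-42\right) = \left(-3\right) \left(-42\right) = 126$)
$\frac{I}{\left(-31\right) 8 \cdot 23} = \frac{126}{\left(-31\right) 8 \cdot 23} = \frac{126}{\left(-248\right) 23} = \frac{126}{-5704} = 126 \left(- \frac{1}{5704}\right) = - \frac{63}{2852}$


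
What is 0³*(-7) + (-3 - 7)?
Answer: -10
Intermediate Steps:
0³*(-7) + (-3 - 7) = 0*(-7) - 10 = 0 - 10 = -10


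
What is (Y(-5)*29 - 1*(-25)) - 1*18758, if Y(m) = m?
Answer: -18878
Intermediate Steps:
(Y(-5)*29 - 1*(-25)) - 1*18758 = (-5*29 - 1*(-25)) - 1*18758 = (-145 + 25) - 18758 = -120 - 18758 = -18878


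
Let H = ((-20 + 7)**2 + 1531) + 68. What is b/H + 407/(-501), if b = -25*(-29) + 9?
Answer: -175921/442884 ≈ -0.39722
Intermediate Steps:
b = 734 (b = 725 + 9 = 734)
H = 1768 (H = ((-13)**2 + 1531) + 68 = (169 + 1531) + 68 = 1700 + 68 = 1768)
b/H + 407/(-501) = 734/1768 + 407/(-501) = 734*(1/1768) + 407*(-1/501) = 367/884 - 407/501 = -175921/442884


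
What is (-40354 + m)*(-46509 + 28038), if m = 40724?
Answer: -6834270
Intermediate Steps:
(-40354 + m)*(-46509 + 28038) = (-40354 + 40724)*(-46509 + 28038) = 370*(-18471) = -6834270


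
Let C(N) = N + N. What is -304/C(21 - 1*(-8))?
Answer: -152/29 ≈ -5.2414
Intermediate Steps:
C(N) = 2*N
-304/C(21 - 1*(-8)) = -304*1/(2*(21 - 1*(-8))) = -304*1/(2*(21 + 8)) = -304/(2*29) = -304/58 = -304*1/58 = -152/29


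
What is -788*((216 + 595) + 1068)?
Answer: -1480652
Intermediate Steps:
-788*((216 + 595) + 1068) = -788*(811 + 1068) = -788*1879 = -1480652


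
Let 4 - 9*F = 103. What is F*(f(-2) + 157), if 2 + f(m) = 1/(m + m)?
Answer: -6809/4 ≈ -1702.3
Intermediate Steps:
f(m) = -2 + 1/(2*m) (f(m) = -2 + 1/(m + m) = -2 + 1/(2*m))
F = -11 (F = 4/9 - ⅑*103 = 4/9 - 103/9 = -11)
F*(f(-2) + 157) = -11*((-2 + (½)/(-2)) + 157) = -11*((-2 + (½)*(-½)) + 157) = -11*((-2 - ¼) + 157) = -11*(-9/4 + 157) = -11*619/4 = -6809/4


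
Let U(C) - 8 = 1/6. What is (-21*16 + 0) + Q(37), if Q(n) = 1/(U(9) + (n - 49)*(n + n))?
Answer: -1773750/5279 ≈ -336.00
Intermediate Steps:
U(C) = 49/6 (U(C) = 8 + 1/6 = 8 + ⅙ = 49/6)
Q(n) = 1/(49/6 + 2*n*(-49 + n)) (Q(n) = 1/(49/6 + (n - 49)*(n + n)) = 1/(49/6 + (-49 + n)*(2*n)) = 1/(49/6 + 2*n*(-49 + n)))
(-21*16 + 0) + Q(37) = (-21*16 + 0) + 6/(49 - 588*37 + 12*37²) = (-336 + 0) + 6/(49 - 21756 + 12*1369) = -336 + 6/(49 - 21756 + 16428) = -336 + 6/(-5279) = -336 + 6*(-1/5279) = -336 - 6/5279 = -1773750/5279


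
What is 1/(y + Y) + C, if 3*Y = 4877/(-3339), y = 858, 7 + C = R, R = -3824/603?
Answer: -69098168654/5179594527 ≈ -13.340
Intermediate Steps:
R = -3824/603 (R = -3824*1/603 = -3824/603 ≈ -6.3416)
C = -8045/603 (C = -7 - 3824/603 = -8045/603 ≈ -13.342)
Y = -4877/10017 (Y = (4877/(-3339))/3 = (4877*(-1/3339))/3 = (1/3)*(-4877/3339) = -4877/10017 ≈ -0.48687)
1/(y + Y) + C = 1/(858 - 4877/10017) - 8045/603 = 1/(8589709/10017) - 8045/603 = 10017/8589709 - 8045/603 = -69098168654/5179594527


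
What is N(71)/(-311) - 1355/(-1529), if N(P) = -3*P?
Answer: 747082/475519 ≈ 1.5711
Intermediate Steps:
N(71)/(-311) - 1355/(-1529) = -3*71/(-311) - 1355/(-1529) = -213*(-1/311) - 1355*(-1/1529) = 213/311 + 1355/1529 = 747082/475519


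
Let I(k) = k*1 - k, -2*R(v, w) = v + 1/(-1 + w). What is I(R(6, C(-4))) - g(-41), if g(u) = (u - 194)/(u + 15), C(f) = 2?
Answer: -235/26 ≈ -9.0385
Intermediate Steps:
R(v, w) = -v/2 - 1/(2*(-1 + w)) (R(v, w) = -(v + 1/(-1 + w))/2 = -v/2 - 1/(2*(-1 + w)))
g(u) = (-194 + u)/(15 + u)
I(k) = 0 (I(k) = k - k = 0)
I(R(6, C(-4))) - g(-41) = 0 - (-194 - 41)/(15 - 41) = 0 - (-235)/(-26) = 0 - (-1)*(-235)/26 = 0 - 1*235/26 = 0 - 235/26 = -235/26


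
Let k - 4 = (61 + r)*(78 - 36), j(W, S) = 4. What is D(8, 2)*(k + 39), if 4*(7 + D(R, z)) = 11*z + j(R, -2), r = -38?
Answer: -1009/2 ≈ -504.50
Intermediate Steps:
k = 970 (k = 4 + (61 - 38)*(78 - 36) = 4 + 23*42 = 4 + 966 = 970)
D(R, z) = -6 + 11*z/4 (D(R, z) = -7 + (11*z + 4)/4 = -7 + (4 + 11*z)/4 = -7 + (1 + 11*z/4) = -6 + 11*z/4)
D(8, 2)*(k + 39) = (-6 + (11/4)*2)*(970 + 39) = (-6 + 11/2)*1009 = -1/2*1009 = -1009/2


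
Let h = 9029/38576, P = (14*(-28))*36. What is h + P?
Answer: -544375483/38576 ≈ -14112.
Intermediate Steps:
P = -14112 (P = -392*36 = -14112)
h = 9029/38576 (h = 9029*(1/38576) = 9029/38576 ≈ 0.23406)
h + P = 9029/38576 - 14112 = -544375483/38576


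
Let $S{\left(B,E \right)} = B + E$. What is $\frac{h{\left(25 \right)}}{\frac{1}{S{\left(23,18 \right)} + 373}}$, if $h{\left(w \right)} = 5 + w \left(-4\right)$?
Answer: $-39330$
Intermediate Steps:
$h{\left(w \right)} = 5 - 4 w$
$\frac{h{\left(25 \right)}}{\frac{1}{S{\left(23,18 \right)} + 373}} = \frac{5 - 100}{\frac{1}{\left(23 + 18\right) + 373}} = \frac{5 - 100}{\frac{1}{41 + 373}} = - \frac{95}{\frac{1}{414}} = - 95 \frac{1}{\frac{1}{414}} = \left(-95\right) 414 = -39330$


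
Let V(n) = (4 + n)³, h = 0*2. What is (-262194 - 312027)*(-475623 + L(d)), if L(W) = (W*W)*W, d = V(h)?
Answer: 122584124859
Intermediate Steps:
h = 0
d = 64 (d = (4 + 0)³ = 4³ = 64)
L(W) = W³ (L(W) = W²*W = W³)
(-262194 - 312027)*(-475623 + L(d)) = (-262194 - 312027)*(-475623 + 64³) = -574221*(-475623 + 262144) = -574221*(-213479) = 122584124859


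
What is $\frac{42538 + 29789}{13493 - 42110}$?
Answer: $- \frac{24109}{9539} \approx -2.5274$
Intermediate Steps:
$\frac{42538 + 29789}{13493 - 42110} = \frac{72327}{-28617} = 72327 \left(- \frac{1}{28617}\right) = - \frac{24109}{9539}$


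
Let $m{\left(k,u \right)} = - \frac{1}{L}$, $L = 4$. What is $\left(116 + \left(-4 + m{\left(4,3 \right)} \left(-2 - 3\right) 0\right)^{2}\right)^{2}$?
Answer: $17424$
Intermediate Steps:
$m{\left(k,u \right)} = - \frac{1}{4}$
$\left(116 + \left(-4 + m{\left(4,3 \right)} \left(-2 - 3\right) 0\right)^{2}\right)^{2} = \left(116 + \left(-4 + - \frac{-2 - 3}{4} \cdot 0\right)^{2}\right)^{2} = \left(116 + \left(-4 + \left(- \frac{1}{4}\right) \left(-5\right) 0\right)^{2}\right)^{2} = \left(116 + \left(-4 + \frac{5}{4} \cdot 0\right)^{2}\right)^{2} = \left(116 + \left(-4 + 0\right)^{2}\right)^{2} = \left(116 + \left(-4\right)^{2}\right)^{2} = \left(116 + 16\right)^{2} = 132^{2} = 17424$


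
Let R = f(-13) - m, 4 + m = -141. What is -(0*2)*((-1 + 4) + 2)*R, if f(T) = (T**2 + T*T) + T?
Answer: 0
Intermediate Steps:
f(T) = T + 2*T**2 (f(T) = (T**2 + T**2) + T = 2*T**2 + T = T + 2*T**2)
m = -145 (m = -4 - 141 = -145)
R = 470 (R = -13*(1 + 2*(-13)) - 1*(-145) = -13*(1 - 26) + 145 = -13*(-25) + 145 = 325 + 145 = 470)
-(0*2)*((-1 + 4) + 2)*R = -(0*2)*((-1 + 4) + 2)*470 = -0*(3 + 2)*470 = -0*5*470 = -0*470 = -1*0 = 0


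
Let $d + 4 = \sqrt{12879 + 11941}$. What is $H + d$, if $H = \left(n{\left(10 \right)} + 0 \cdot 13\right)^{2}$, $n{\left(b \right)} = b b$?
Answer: $9996 + 2 \sqrt{6205} \approx 10154.0$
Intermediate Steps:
$d = -4 + 2 \sqrt{6205}$ ($d = -4 + \sqrt{12879 + 11941} = -4 + \sqrt{24820} = -4 + 2 \sqrt{6205} \approx 153.54$)
$n{\left(b \right)} = b^{2}$
$H = 10000$ ($H = \left(10^{2} + 0 \cdot 13\right)^{2} = \left(100 + 0\right)^{2} = 100^{2} = 10000$)
$H + d = 10000 - \left(4 - 2 \sqrt{6205}\right) = 9996 + 2 \sqrt{6205}$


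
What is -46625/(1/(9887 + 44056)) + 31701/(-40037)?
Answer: -100696753449576/40037 ≈ -2.5151e+9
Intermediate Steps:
-46625/(1/(9887 + 44056)) + 31701/(-40037) = -46625/(1/53943) + 31701*(-1/40037) = -46625/1/53943 - 31701/40037 = -46625*53943 - 31701/40037 = -2515092375 - 31701/40037 = -100696753449576/40037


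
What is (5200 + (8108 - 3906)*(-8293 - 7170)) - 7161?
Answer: -64977487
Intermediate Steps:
(5200 + (8108 - 3906)*(-8293 - 7170)) - 7161 = (5200 + 4202*(-15463)) - 7161 = (5200 - 64975526) - 7161 = -64970326 - 7161 = -64977487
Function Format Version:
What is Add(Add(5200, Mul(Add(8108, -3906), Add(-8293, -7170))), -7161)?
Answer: -64977487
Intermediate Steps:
Add(Add(5200, Mul(Add(8108, -3906), Add(-8293, -7170))), -7161) = Add(Add(5200, Mul(4202, -15463)), -7161) = Add(Add(5200, -64975526), -7161) = Add(-64970326, -7161) = -64977487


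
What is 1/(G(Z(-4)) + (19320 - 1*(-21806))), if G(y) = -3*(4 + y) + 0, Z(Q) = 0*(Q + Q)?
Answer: 1/41114 ≈ 2.4323e-5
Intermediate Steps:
Z(Q) = 0 (Z(Q) = 0*(2*Q) = 0)
G(y) = -12 - 3*y (G(y) = (-12 - 3*y) + 0 = -12 - 3*y)
1/(G(Z(-4)) + (19320 - 1*(-21806))) = 1/((-12 - 3*0) + (19320 - 1*(-21806))) = 1/((-12 + 0) + (19320 + 21806)) = 1/(-12 + 41126) = 1/41114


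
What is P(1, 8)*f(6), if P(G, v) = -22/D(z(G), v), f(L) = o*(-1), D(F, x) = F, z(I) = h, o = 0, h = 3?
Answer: 0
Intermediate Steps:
z(I) = 3
f(L) = 0 (f(L) = 0*(-1) = 0)
P(G, v) = -22/3
P(1, 8)*f(6) = -22/3*0 = 0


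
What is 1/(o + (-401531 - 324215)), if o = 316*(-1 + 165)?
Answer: -1/673922 ≈ -1.4839e-6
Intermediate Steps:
o = 51824 (o = 316*164 = 51824)
1/(o + (-401531 - 324215)) = 1/(51824 + (-401531 - 324215)) = 1/(51824 - 725746) = 1/(-673922) = -1/673922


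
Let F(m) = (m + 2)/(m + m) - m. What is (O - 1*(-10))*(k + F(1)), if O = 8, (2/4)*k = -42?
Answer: -1503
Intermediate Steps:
k = -84 (k = 2*(-42) = -84)
F(m) = -m + (2 + m)/(2*m) (F(m) = (2 + m)/((2*m)) - m = (2 + m)*(1/(2*m)) - m = (2 + m)/(2*m) - m = -m + (2 + m)/(2*m))
(O - 1*(-10))*(k + F(1)) = (8 - 1*(-10))*(-84 + (½ + 1/1 - 1*1)) = (8 + 10)*(-84 + (½ + 1 - 1)) = 18*(-84 + ½) = 18*(-167/2) = -1503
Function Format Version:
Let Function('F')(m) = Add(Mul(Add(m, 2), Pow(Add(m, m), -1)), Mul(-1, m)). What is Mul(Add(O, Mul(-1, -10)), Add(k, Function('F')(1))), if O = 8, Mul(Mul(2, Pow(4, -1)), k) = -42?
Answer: -1503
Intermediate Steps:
k = -84 (k = Mul(2, -42) = -84)
Function('F')(m) = Add(Mul(-1, m), Mul(Rational(1, 2), Pow(m, -1), Add(2, m))) (Function('F')(m) = Add(Mul(Add(2, m), Pow(Mul(2, m), -1)), Mul(-1, m)) = Add(Mul(Add(2, m), Mul(Rational(1, 2), Pow(m, -1))), Mul(-1, m)) = Add(Mul(Rational(1, 2), Pow(m, -1), Add(2, m)), Mul(-1, m)) = Add(Mul(-1, m), Mul(Rational(1, 2), Pow(m, -1), Add(2, m))))
Mul(Add(O, Mul(-1, -10)), Add(k, Function('F')(1))) = Mul(Add(8, Mul(-1, -10)), Add(-84, Add(Rational(1, 2), Pow(1, -1), Mul(-1, 1)))) = Mul(Add(8, 10), Add(-84, Add(Rational(1, 2), 1, -1))) = Mul(18, Add(-84, Rational(1, 2))) = Mul(18, Rational(-167, 2)) = -1503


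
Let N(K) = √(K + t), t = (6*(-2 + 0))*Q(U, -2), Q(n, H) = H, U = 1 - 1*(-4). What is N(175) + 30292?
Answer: 30292 + √199 ≈ 30306.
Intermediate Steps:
U = 5 (U = 1 + 4 = 5)
t = 24 (t = (6*(-2 + 0))*(-2) = (6*(-2))*(-2) = -12*(-2) = 24)
N(K) = √(24 + K) (N(K) = √(K + 24) = √(24 + K))
N(175) + 30292 = √(24 + 175) + 30292 = √199 + 30292 = 30292 + √199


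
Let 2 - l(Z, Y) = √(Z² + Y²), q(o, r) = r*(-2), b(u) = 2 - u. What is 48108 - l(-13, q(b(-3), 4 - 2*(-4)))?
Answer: 48106 + √745 ≈ 48133.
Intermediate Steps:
q(o, r) = -2*r
l(Z, Y) = 2 - √(Y² + Z²) (l(Z, Y) = 2 - √(Z² + Y²) = 2 - √(Y² + Z²))
48108 - l(-13, q(b(-3), 4 - 2*(-4))) = 48108 - (2 - √((-2*(4 - 2*(-4)))² + (-13)²)) = 48108 - (2 - √((-2*(4 + 8))² + 169)) = 48108 - (2 - √((-2*12)² + 169)) = 48108 - (2 - √((-24)² + 169)) = 48108 - (2 - √(576 + 169)) = 48108 - (2 - √745) = 48108 + (-2 + √745) = 48106 + √745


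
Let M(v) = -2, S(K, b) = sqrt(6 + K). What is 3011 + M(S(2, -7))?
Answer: 3009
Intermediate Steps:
3011 + M(S(2, -7)) = 3011 - 2 = 3009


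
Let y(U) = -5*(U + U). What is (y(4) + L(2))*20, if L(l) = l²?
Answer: -720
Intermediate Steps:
y(U) = -10*U
(y(4) + L(2))*20 = (-10*4 + 2²)*20 = (-40 + 4)*20 = -36*20 = -720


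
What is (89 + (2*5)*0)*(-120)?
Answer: -10680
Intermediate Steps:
(89 + (2*5)*0)*(-120) = (89 + 10*0)*(-120) = (89 + 0)*(-120) = 89*(-120) = -10680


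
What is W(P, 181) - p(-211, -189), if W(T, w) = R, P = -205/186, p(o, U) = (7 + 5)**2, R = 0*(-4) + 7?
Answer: -137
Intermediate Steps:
R = 7 (R = 0 + 7 = 7)
p(o, U) = 144 (p(o, U) = 12**2 = 144)
P = -205/186 (P = -205*1/186 = -205/186 ≈ -1.1021)
W(T, w) = 7
W(P, 181) - p(-211, -189) = 7 - 1*144 = 7 - 144 = -137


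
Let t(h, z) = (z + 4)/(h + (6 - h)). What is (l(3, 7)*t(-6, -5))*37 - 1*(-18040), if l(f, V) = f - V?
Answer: 54194/3 ≈ 18065.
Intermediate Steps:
t(h, z) = ⅔ + z/6 (t(h, z) = (4 + z)/6 = (4 + z)*(⅙) = ⅔ + z/6)
(l(3, 7)*t(-6, -5))*37 - 1*(-18040) = ((3 - 1*7)*(⅔ + (⅙)*(-5)))*37 - 1*(-18040) = ((3 - 7)*(⅔ - ⅚))*37 + 18040 = -4*(-⅙)*37 + 18040 = (⅔)*37 + 18040 = 74/3 + 18040 = 54194/3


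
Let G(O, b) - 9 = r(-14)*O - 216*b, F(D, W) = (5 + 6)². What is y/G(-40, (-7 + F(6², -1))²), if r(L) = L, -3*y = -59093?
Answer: -59093/8419701 ≈ -0.0070184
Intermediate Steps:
y = 59093/3 (y = -⅓*(-59093) = 59093/3 ≈ 19698.)
F(D, W) = 121 (F(D, W) = 11² = 121)
G(O, b) = 9 - 216*b - 14*O (G(O, b) = 9 + (-14*O - 216*b) = 9 + (-216*b - 14*O) = 9 - 216*b - 14*O)
y/G(-40, (-7 + F(6², -1))²) = 59093/(3*(9 - 216*(-7 + 121)² - 14*(-40))) = 59093/(3*(9 - 216*114² + 560)) = 59093/(3*(9 - 216*12996 + 560)) = 59093/(3*(9 - 2807136 + 560)) = (59093/3)/(-2806567) = (59093/3)*(-1/2806567) = -59093/8419701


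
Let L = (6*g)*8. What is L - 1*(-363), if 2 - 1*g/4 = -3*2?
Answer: 1899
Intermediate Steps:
g = 32 (g = 8 - (-12)*2 = 8 - 4*(-6) = 8 + 24 = 32)
L = 1536 (L = (6*32)*8 = 192*8 = 1536)
L - 1*(-363) = 1536 - 1*(-363) = 1536 + 363 = 1899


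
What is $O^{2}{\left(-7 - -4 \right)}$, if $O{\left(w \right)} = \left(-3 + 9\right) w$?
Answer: $324$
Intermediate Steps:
$O{\left(w \right)} = 6 w$
$O^{2}{\left(-7 - -4 \right)} = \left(6 \left(-7 - -4\right)\right)^{2} = \left(6 \left(-7 + 4\right)\right)^{2} = \left(6 \left(-3\right)\right)^{2} = \left(-18\right)^{2} = 324$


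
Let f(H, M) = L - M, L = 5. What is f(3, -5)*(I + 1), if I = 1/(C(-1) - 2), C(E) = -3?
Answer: 8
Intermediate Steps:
I = -⅕ (I = 1/(-3 - 2) = 1/(-5) = -⅕ ≈ -0.20000)
f(H, M) = 5 - M
f(3, -5)*(I + 1) = (5 - 1*(-5))*(-⅕ + 1) = (5 + 5)*(⅘) = 10*(⅘) = 8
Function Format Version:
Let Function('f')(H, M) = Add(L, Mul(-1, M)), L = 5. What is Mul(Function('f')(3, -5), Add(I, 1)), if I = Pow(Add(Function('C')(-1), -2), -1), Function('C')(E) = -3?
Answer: 8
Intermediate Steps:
I = Rational(-1, 5) (I = Pow(Add(-3, -2), -1) = Pow(-5, -1) = Rational(-1, 5) ≈ -0.20000)
Function('f')(H, M) = Add(5, Mul(-1, M))
Mul(Function('f')(3, -5), Add(I, 1)) = Mul(Add(5, Mul(-1, -5)), Add(Rational(-1, 5), 1)) = Mul(Add(5, 5), Rational(4, 5)) = Mul(10, Rational(4, 5)) = 8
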